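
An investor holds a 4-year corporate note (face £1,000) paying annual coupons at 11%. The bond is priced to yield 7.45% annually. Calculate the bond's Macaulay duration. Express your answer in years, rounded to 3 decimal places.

Periodic yield y = 0.0745. Discount each cash flow and weight by its year:
  t   CF        PV=CF/(1+0.0745)^t    t·PV
  1       110.00       102.3732       102.3732
  2       110.00        95.2752       190.5504
  3       110.00        88.6693       266.0080
  4     1,110.00       832.7167     3,330.8670
  Σ                  1,119.0345     3,889.7986
Price P = Σ PV = 1,119.0345.
Macaulay duration = Σ(t·PV) / P = 3,889.7986 / 1,119.0345 = 3.47603 years.

3.476 years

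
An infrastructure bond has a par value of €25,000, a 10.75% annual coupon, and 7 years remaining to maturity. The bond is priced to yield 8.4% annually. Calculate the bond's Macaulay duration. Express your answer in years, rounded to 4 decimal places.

Periodic yield y = 0.084. Discount each cash flow and weight by its year:
  t   CF        PV=CF/(1+0.084)^t    t·PV
  1     2,687.50     2,479.2435     2,479.2435
  2     2,687.50     2,287.1250     4,574.2501
  3     2,687.50     2,109.8939     6,329.6818
  4     2,687.50     1,946.3966     7,785.5865
  5     2,687.50     1,795.5688     8,977.8442
  6     2,687.50     1,656.4288     9,938.5730
  7    27,687.50    15,742.6836   110,198.7855
  Σ                 28,017.3405   150,283.9647
Price P = Σ PV = 28,017.3405.
Macaulay duration = Σ(t·PV) / P = 150,283.9647 / 28,017.3405 = 5.36396 years.

5.3640 years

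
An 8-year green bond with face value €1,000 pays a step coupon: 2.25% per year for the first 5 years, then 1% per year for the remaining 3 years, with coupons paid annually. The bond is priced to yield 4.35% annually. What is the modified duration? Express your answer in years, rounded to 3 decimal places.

7.060 years

Periodic yield y = 0.0435. First find Macaulay duration:
  t   CF        PV=CF/(1+0.0435)^t    t·PV
  1        22.50        21.5621        21.5621
  2        22.50        20.6632        41.3264
  3        22.50        19.8018        59.4055
  4        22.50        18.9764        75.9054
  5        22.50        18.1853        90.9265
  6        10.00         7.7454        46.4726
  7        10.00         7.4225        51.9578
  8     1,010.00       718.4255     5,747.4041
  Σ                    832.7822     6,134.9602
P = 832.7822; Macaulay duration = 6,134.9602 / 832.7822 = 7.36682 years.
Modified duration = D_Mac / (1 + y) = 7.36682 / 1.0435 = 7.05973 years.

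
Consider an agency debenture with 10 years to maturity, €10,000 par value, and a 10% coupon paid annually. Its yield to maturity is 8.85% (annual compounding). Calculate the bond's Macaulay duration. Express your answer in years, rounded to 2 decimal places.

Periodic yield y = 0.0885. Discount each cash flow and weight by its year:
  t   CF        PV=CF/(1+0.0885)^t    t·PV
  1     1,000.00       918.6955       918.6955
  2     1,000.00       844.0013     1,688.0027
  3     1,000.00       775.3802     2,326.1406
  4     1,000.00       712.3383     2,849.3530
  5     1,000.00       654.4219     3,272.1096
  6     1,000.00       601.2144     3,607.2866
  7     1,000.00       552.3330     3,866.3308
  8     1,000.00       507.4258     4,059.4063
  9     1,000.00       466.1698     4,195.5279
  10   11,000.00     4,710.9484    47,109.4844
  Σ                 10,742.9285    73,892.3372
Price P = Σ PV = 10,742.9285.
Macaulay duration = Σ(t·PV) / P = 73,892.3372 / 10,742.9285 = 6.87823 years.

6.88 years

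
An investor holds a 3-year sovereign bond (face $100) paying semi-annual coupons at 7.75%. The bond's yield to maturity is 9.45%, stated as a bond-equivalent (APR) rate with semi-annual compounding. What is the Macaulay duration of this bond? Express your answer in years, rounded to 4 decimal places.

Periodic yield y = 0.04725. Discount each cash flow and weight by its period:
  t   CF        PV=CF/(1+0.04725)^t    t·PV
  1        3.875         3.7002         3.7002
  2        3.875         3.5332         7.0664
  3        3.875         3.3738        10.1214
  4        3.875         3.2216        12.8864
  5        3.875         3.0762        15.3812
  6      103.875        78.7424       472.4546
  Σ                     95.6475       521.6102
Price P = Σ PV = 95.6475.
Macaulay duration = Σ(t·PV) / P = 521.6102 / 95.6475 = 5.45347 half-year periods.
In years: 5.45347 / 2 = 2.72673 years.

2.7267 years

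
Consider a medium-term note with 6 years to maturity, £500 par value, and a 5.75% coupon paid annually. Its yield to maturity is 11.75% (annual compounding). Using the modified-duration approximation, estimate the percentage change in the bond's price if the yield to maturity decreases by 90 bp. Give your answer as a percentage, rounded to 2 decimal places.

Periodic yield y = 0.1175. Modified duration first:
  t   CF        PV=CF/(1+0.1175)^t    t·PV
  1        28.75        25.7271        25.7271
  2        28.75        23.0220        46.0440
  3        28.75        20.6013        61.8040
  4        28.75        18.4352        73.7408
  5        28.75        16.4968        82.4841
  6       528.75       271.4971     1,628.9826
  Σ                    375.7795     1,918.7825
P = 375.7795; D_Mac = 5.10614 yrs; D_mod = 5.10614/(1+0.1175) = 4.56925 yrs.
ΔP/P ≈ -D_mod · Δy = -4.56925 × (-0.009) = +0.041123 = +4.1123%.

+4.11%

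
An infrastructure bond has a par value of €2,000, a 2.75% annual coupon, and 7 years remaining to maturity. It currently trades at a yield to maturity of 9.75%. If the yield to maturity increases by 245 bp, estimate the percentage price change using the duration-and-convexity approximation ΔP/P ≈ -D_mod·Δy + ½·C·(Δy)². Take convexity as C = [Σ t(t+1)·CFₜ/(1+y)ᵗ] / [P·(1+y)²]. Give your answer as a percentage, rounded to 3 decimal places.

With y = 0.0975:
  t   CF        PV=CF/(1+0.0975)^t    t·PV        t(t+1)·PV
  1        55.00        50.1139        50.1139         100.2278
  2        55.00        45.6619        91.3237         273.9712
  3        55.00        41.6053       124.8160         499.2641
  4        55.00        37.9092       151.6368         758.1839
  5        55.00        34.5414       172.7070       1,036.2423
  6        55.00        31.4728       188.8369       1,321.8580
  7     2,055.00     1,071.4703     7,500.2919      60,002.3349
  Σ                  1,312.7748     8,279.7262      63,992.0822
P = 1,312.7748; D_Mac = 6.30704 yrs; D_mod = 5.74674 yrs; C = 40.46942.
Duration effect: -5.74674 × (+0.0245) = -0.140795
Convexity effect: 0.5 × 40.46942 × (0.0245)² = +0.0121459
ΔP/P ≈ -0.140795 + 0.0121459 = -0.128649 = -12.8649%.

-12.865%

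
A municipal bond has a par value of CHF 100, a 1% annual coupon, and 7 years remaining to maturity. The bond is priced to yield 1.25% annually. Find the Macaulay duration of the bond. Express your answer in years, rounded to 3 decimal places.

6.793 years

Periodic yield y = 0.0125. Discount each cash flow and weight by its year:
  t   CF        PV=CF/(1+0.0125)^t    t·PV
  1         1.00         0.9877         0.9877
  2         1.00         0.9755         1.9509
  3         1.00         0.9634         2.8903
  4         1.00         0.9515         3.8061
  5         1.00         0.9398         4.6989
  6         1.00         0.9282         5.5690
  7       101.00        92.5883       648.1182
  Σ                     98.3343       668.0210
Price P = Σ PV = 98.3343.
Macaulay duration = Σ(t·PV) / P = 668.0210 / 98.3343 = 6.79337 years.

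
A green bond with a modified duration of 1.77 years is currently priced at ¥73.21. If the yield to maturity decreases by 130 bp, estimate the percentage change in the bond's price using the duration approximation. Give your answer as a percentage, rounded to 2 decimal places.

+2.30%

Duration approximation: ΔP/P ≈ -D_mod · Δy = -1.77 × (-0.013) = +0.023010.
As a percentage: +2.3010%.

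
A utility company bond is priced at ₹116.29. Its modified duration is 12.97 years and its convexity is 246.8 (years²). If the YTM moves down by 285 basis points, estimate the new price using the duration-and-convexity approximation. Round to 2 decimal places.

Duration effect: -D_mod·Δy = -12.97 × (-0.0285) = +0.369645
Convexity effect: ½·C·(Δy)² = 0.5 × 246.8 × (-0.0285)² = +0.10023165
ΔP/P ≈ +0.369645 + 0.10023165 = +0.46987665
New price ≈ 116.29 × (1 + 0.46987665) = 170.9319556285.

₹170.93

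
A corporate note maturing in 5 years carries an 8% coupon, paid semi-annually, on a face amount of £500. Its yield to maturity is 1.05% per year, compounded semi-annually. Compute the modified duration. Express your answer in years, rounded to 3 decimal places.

4.317 years

Periodic yield y = 0.00525. First find Macaulay duration:
  t   CF        PV=CF/(1+0.00525)^t    t·PV
  1        20.00        19.8955        19.8955
  2        20.00        19.7916        39.5833
  3        20.00        19.6883        59.0648
  4        20.00        19.5855        78.3418
  5        20.00        19.4832        97.4158
  6        20.00        19.3814       116.2885
  7        20.00        19.2802       134.9614
  8        20.00        19.1795       153.4360
  9        20.00        19.0793       171.7140
  10      520.00       493.4720     4,934.7201
  Σ                    668.8366     5,805.4214
P = 668.8366; Macaulay duration = 5,805.4214 / 668.8366 = 8.67988 half-year periods = 4.33994 years.
Modified duration = D_Mac / (1 + y) = 4.33994 / 1.00525 = 4.31727 years.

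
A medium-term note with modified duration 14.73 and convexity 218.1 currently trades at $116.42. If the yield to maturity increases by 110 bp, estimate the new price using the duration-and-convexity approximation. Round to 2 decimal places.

Duration effect: -D_mod·Δy = -14.73 × (+0.011) = -0.162030
Convexity effect: ½·C·(Δy)² = 0.5 × 218.1 × (0.011)² = +0.01319505
ΔP/P ≈ -0.162030 + 0.01319505 = -0.14883495
New price ≈ 116.42 × (1 - 0.14883495) = 99.092635121.

$99.09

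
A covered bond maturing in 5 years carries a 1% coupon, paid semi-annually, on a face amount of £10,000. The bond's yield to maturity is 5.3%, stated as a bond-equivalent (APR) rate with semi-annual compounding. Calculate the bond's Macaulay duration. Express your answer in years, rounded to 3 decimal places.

Periodic yield y = 0.0265. Discount each cash flow and weight by its period:
  t   CF        PV=CF/(1+0.0265)^t    t·PV
  1        50.00        48.7092        48.7092
  2        50.00        47.4517        94.9035
  3        50.00        46.2267       138.6802
  4        50.00        45.0333       180.1334
  5        50.00        43.8708       219.3538
  6        50.00        42.7382       256.4292
  7        50.00        41.6349       291.4442
  8        50.00        40.5600       324.4803
  9        50.00        39.5129       355.6165
  10   10,050.00     7,737.0700    77,370.6998
  Σ                  8,132.8078    79,280.4501
Price P = Σ PV = 8,132.8078.
Macaulay duration = Σ(t·PV) / P = 79,280.4501 / 8,132.8078 = 9.74823 half-year periods.
In years: 9.74823 / 2 = 4.87411 years.

4.874 years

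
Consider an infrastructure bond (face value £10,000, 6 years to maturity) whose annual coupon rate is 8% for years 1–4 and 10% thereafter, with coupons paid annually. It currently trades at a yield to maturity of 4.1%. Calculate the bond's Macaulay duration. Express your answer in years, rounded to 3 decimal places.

5.102 years

Periodic yield y = 0.041. Discount each cash flow and weight by its year:
  t   CF        PV=CF/(1+0.041)^t    t·PV
  1       800.00       768.4918       768.4918
  2       800.00       738.2246     1,476.4493
  3       800.00       709.1495     2,127.4485
  4       800.00       681.2195     2,724.8780
  5     1,000.00       817.9869     4,089.9345
  6    11,000.00     8,643.4736    51,860.8414
  Σ                 12,358.5459    63,048.0435
Price P = Σ PV = 12,358.5459.
Macaulay duration = Σ(t·PV) / P = 63,048.0435 / 12,358.5459 = 5.10157 years.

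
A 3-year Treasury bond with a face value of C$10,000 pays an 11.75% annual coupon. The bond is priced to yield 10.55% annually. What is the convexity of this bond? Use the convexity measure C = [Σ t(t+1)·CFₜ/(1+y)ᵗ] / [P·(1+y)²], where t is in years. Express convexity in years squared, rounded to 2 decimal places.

With y = 0.1055:
  t   CF        PV=CF/(1+0.1055)^t    t·PV        t(t+1)·PV
  1     1,175.00     1,062.8675     1,062.8675       2,125.7350
  2     1,175.00       961.4360     1,922.8720       5,768.6159
  3    11,175.00     8,271.2527    24,813.7582      99,255.0328
  Σ                 10,295.5562    27,799.4976     107,149.3836
P = 10,295.5562.
Convexity = Σ t(t+1)·PV / [P·(1+y)²] = 107,149.3836 / (10,295.5562 × 1.222130) = 8.51574.

8.52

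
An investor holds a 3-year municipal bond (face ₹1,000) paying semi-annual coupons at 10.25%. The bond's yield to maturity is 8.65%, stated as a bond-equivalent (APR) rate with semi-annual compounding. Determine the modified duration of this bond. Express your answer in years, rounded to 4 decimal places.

Periodic yield y = 0.04325. First find Macaulay duration:
  t   CF        PV=CF/(1+0.04325)^t    t·PV
  1        51.25        49.1253        49.1253
  2        51.25        47.0887        94.1775
  3        51.25        45.1366       135.4098
  4        51.25        43.2654       173.0614
  5        51.25        41.4717       207.3585
  6     1,051.25       815.4093     4,892.4557
  Σ                  1,041.4970     5,551.5882
P = 1,041.4970; Macaulay duration = 5,551.5882 / 1,041.4970 = 5.33039 half-year periods = 2.66520 years.
Modified duration = D_Mac / (1 + y) = 2.66520 / 1.04325 = 2.55471 years.

2.5547 years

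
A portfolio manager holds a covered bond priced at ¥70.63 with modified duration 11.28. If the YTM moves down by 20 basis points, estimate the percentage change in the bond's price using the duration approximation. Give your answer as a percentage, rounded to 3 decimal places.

+2.256%

Duration approximation: ΔP/P ≈ -D_mod · Δy = -11.28 × (-0.002) = +0.022560.
As a percentage: +2.2560%.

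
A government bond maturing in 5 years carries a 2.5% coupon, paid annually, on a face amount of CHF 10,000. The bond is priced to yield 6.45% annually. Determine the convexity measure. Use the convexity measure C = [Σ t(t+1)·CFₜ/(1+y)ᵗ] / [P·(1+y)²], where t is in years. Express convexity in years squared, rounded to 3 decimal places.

24.621

With y = 0.0645:
  t   CF        PV=CF/(1+0.0645)^t    t·PV        t(t+1)·PV
  1       250.00       234.8520       234.8520         469.7041
  2       250.00       220.6219       441.2439       1,323.7316
  3       250.00       207.2540       621.7621       2,487.0485
  4       250.00       194.6961       778.7846       3,893.9228
  5    10,250.00     7,498.8650    37,494.3251     224,965.9507
  Σ                  8,356.2892    39,570.9677     233,140.3577
P = 8,356.2892.
Convexity = Σ t(t+1)·PV / [P·(1+y)²] = 233,140.3577 / (8,356.2892 × 1.133160) = 24.62140.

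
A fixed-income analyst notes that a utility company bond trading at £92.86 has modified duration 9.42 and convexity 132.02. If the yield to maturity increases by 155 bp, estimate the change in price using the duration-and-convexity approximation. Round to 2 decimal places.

-£12.09

Duration effect: -D_mod·Δy = -9.42 × (+0.0155) = -0.146010
Convexity effect: ½·C·(Δy)² = 0.5 × 132.02 × (0.0155)² = +0.0158589025
ΔP/P ≈ -0.146010 + 0.0158589025 = -0.1301510975
ΔP ≈ 92.86 × (-0.1301510975) = -12.08583091385.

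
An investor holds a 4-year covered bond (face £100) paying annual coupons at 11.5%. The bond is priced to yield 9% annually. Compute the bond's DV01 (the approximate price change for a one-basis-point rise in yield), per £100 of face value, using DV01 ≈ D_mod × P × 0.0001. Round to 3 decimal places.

Periodic yield y = 0.09.
  t   CF        PV=CF/(1+0.09)^t    t·PV
  1        11.50        10.5505        10.5505
  2        11.50         9.6793        19.3586
  3        11.50         8.8801        26.6403
  4       111.50        78.9894       315.9576
  Σ                    108.0993       372.5071
P = 108.0993; D_Mac = 3.44597 yrs; D_mod = 3.16144 yrs.
DV01 ≈ 3.16144 × 108.0993 × 0.0001 = 0.034175.

£0.034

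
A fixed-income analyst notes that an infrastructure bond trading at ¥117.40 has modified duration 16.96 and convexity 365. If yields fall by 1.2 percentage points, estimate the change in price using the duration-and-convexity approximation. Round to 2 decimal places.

+¥26.98

Duration effect: -D_mod·Δy = -16.96 × (-0.012) = +0.203520
Convexity effect: ½·C·(Δy)² = 0.5 × 365 × (-0.012)² = +0.0262800
ΔP/P ≈ +0.203520 + 0.0262800 = +0.229800
ΔP ≈ 117.40 × (+0.229800) = +26.97852.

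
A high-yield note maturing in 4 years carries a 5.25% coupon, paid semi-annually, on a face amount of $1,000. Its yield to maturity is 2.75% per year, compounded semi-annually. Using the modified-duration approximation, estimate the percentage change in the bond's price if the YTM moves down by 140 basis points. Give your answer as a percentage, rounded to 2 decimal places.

Periodic yield y = 0.01375. Modified duration first:
  t   CF        PV=CF/(1+0.01375)^t    t·PV
  1        26.25        25.8940        25.8940
  2        26.25        25.5427        51.0855
  3        26.25        25.1963        75.5889
  4        26.25        24.8545        99.4182
  5        26.25        24.5174       122.5872
  6        26.25        24.1849       145.1093
  7        26.25        23.8569       166.9980
  8     1,026.25       920.0390     7,360.3119
  Σ                  1,094.0857     8,046.9929
P = 1,094.0857; D_Mac = 7.35499 half-year periods = 3.67750 yrs; D_mod = 3.67750/(1+0.01375) = 3.62762 yrs.
ΔP/P ≈ -D_mod · Δy = -3.62762 × (-0.014) = +0.050787 = +5.0787%.

+5.08%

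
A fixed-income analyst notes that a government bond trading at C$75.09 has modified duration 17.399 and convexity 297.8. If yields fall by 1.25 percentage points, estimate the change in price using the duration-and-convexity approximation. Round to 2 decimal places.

Duration effect: -D_mod·Δy = -17.399 × (-0.0125) = +0.2174875
Convexity effect: ½·C·(Δy)² = 0.5 × 297.8 × (-0.0125)² = +0.023265625
ΔP/P ≈ +0.2174875 + 0.023265625 = +0.240753125
ΔP ≈ 75.09 × (+0.240753125) = +18.07815215625.

+C$18.08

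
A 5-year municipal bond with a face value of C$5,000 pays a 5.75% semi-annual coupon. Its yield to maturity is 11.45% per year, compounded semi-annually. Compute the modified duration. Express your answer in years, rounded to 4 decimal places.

Periodic yield y = 0.05725. First find Macaulay duration:
  t   CF        PV=CF/(1+0.05725)^t    t·PV
  1       143.75       135.9659       135.9659
  2       143.75       128.6034       257.2068
  3       143.75       121.6395       364.9186
  4       143.75       115.0528       460.2111
  5       143.75       108.8227       544.1134
  6       143.75       102.9299       617.5796
  7       143.75        97.3563       681.4940
  8       143.75        92.0845       736.6756
  9       143.75        87.0981       783.8828
  10    5,143.75     2,947.8333    29,478.3326
  Σ                  3,937.3863    34,060.3804
P = 3,937.3863; Macaulay duration = 34,060.3804 / 3,937.3863 = 8.65051 half-year periods = 4.32525 years.
Modified duration = D_Mac / (1 + y) = 4.32525 / 1.05725 = 4.09104 years.

4.0910 years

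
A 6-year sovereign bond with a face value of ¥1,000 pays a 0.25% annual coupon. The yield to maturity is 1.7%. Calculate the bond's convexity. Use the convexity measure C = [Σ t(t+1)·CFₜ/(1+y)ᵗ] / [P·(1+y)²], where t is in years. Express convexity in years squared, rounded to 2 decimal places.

With y = 0.017:
  t   CF        PV=CF/(1+0.017)^t    t·PV        t(t+1)·PV
  1         2.50         2.4582         2.4582           4.9164
  2         2.50         2.4171         4.8342          14.5027
  3         2.50         2.3767         7.1301          28.5206
  4         2.50         2.3370         9.3479          46.7397
  5         2.50         2.2979        11.4896          68.9377
  6     1,002.50       906.0636     5,436.3814      38,054.6695
  Σ                    917.9505     5,471.6415      38,218.2866
P = 917.9505.
Convexity = Σ t(t+1)·PV / [P·(1+y)²] = 38,218.2866 / (917.9505 × 1.034289) = 40.25409.

40.25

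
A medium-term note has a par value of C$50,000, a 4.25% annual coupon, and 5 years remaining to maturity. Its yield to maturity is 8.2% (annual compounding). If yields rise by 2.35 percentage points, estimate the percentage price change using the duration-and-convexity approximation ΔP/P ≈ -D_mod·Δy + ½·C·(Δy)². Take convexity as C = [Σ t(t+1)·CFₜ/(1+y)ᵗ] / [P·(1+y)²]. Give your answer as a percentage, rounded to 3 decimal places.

With y = 0.082:
  t   CF        PV=CF/(1+0.082)^t    t·PV        t(t+1)·PV
  1     2,125.00     1,963.9556     1,963.9556       3,927.9113
  2     2,125.00     1,815.1161     3,630.2322      10,890.6967
  3     2,125.00     1,677.5565     5,032.6695      20,130.6778
  4     2,125.00     1,550.4219     6,201.6876      31,008.4378
  5    52,125.00    35,148.7402   175,743.7012   1,054,462.2071
  Σ                 42,155.7904   192,572.2461   1,120,419.9307
P = 42,155.7904; D_Mac = 4.56811 yrs; D_mod = 4.22191 yrs; C = 22.70226.
Duration effect: -4.22191 × (+0.0235) = -0.099215
Convexity effect: 0.5 × 22.70226 × (0.0235)² = +0.0062687
ΔP/P ≈ -0.099215 + 0.0062687 = -0.092946 = -9.2946%.

-9.295%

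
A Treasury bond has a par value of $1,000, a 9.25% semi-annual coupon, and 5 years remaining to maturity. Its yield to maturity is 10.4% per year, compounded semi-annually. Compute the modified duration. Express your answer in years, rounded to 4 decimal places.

Periodic yield y = 0.052. First find Macaulay duration:
  t   CF        PV=CF/(1+0.052)^t    t·PV
  1        46.25        43.9639        43.9639
  2        46.25        41.7908        83.5815
  3        46.25        39.7251       119.1752
  4        46.25        37.7615       151.0458
  5        46.25        35.8949       179.4746
  6        46.25        34.1207       204.7239
  7        46.25        32.4341       227.0385
  8        46.25        30.8309       246.6470
  9        46.25        29.3069       263.7622
  10    1,046.25       630.1995     6,301.9953
  Σ                    956.0281     7,821.4079
P = 956.0281; Macaulay duration = 7,821.4079 / 956.0281 = 8.18115 half-year periods = 4.09057 years.
Modified duration = D_Mac / (1 + y) = 4.09057 / 1.052 = 3.88838 years.

3.8884 years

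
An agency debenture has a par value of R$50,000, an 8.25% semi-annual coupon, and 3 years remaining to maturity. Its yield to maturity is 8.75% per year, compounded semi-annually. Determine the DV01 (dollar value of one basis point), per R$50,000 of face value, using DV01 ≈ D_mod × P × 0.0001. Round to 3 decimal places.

Periodic yield y = 0.04375.
  t   CF        PV=CF/(1+0.04375)^t    t·PV
  1     2,062.50     1,976.0479     1,976.0479
  2     2,062.50     1,893.2195     3,786.4391
  3     2,062.50     1,813.8630     5,441.5891
  4     2,062.50     1,737.8329     6,951.3314
  5     2,062.50     1,664.9896     8,324.9478
  6    52,062.50    40,266.7045   241,600.2271
  Σ                 49,352.6574   268,080.5824
P = 49,352.6574; D_Mac = 5.43194 half-year periods = 2.71597 yrs; D_mod = 2.60213 yrs.
DV01 ≈ 2.60213 × 49,352.6574 × 0.0001 = 12.842184.

R$12.842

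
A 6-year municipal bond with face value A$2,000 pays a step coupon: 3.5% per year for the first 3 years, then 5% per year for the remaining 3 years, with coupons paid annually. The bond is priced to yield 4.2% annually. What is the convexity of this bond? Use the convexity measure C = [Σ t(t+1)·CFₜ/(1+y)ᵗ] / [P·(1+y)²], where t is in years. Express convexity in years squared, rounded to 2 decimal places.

With y = 0.042:
  t   CF        PV=CF/(1+0.042)^t    t·PV        t(t+1)·PV
  1        70.00        67.1785        67.1785         134.3570
  2        70.00        64.4707       128.9415         386.8244
  3        70.00        61.8721       185.6163         742.4652
  4       100.00        84.8260       339.3041       1,696.5205
  5       100.00        81.4069       407.0347       2,442.2081
  6     2,100.00     1,640.6388     9,843.8329      68,906.8301
  Σ                  2,000.3931    10,971.9079      74,309.2053
P = 2,000.3931.
Convexity = Σ t(t+1)·PV / [P·(1+y)²] = 74,309.2053 / (2,000.3931 × 1.085764) = 34.21305.

34.21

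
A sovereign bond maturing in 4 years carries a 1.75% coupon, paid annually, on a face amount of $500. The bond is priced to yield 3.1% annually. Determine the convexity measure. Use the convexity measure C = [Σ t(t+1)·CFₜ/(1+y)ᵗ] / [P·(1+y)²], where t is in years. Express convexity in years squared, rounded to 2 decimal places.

18.16

With y = 0.031:
  t   CF        PV=CF/(1+0.031)^t    t·PV        t(t+1)·PV
  1         8.75         8.4869         8.4869          16.9738
  2         8.75         8.2317        16.4634          49.3903
  3         8.75         7.9842        23.9526          95.8105
  4       508.75       450.2666     1,801.0665       9,005.3326
  Σ                    474.9695     1,849.9695       9,167.5073
P = 474.9695.
Convexity = Σ t(t+1)·PV / [P·(1+y)²] = 9,167.5073 / (474.9695 × 1.062961) = 18.15801.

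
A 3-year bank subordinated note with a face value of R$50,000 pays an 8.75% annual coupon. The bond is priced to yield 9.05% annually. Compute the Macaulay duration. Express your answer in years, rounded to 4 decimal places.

Periodic yield y = 0.0905. Discount each cash flow and weight by its year:
  t   CF        PV=CF/(1+0.0905)^t    t·PV
  1     4,375.00     4,011.9211     4,011.9211
  2     4,375.00     3,678.9740     7,357.9480
  3    54,375.00    41,929.7488   125,789.2463
  Σ                 49,620.6439   137,159.1154
Price P = Σ PV = 49,620.6439.
Macaulay duration = Σ(t·PV) / P = 137,159.1154 / 49,620.6439 = 2.76415 years.

2.7642 years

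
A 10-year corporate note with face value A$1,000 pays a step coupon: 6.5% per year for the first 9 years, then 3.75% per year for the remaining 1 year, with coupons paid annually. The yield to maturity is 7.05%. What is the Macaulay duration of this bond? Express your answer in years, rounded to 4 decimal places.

Periodic yield y = 0.0705. Discount each cash flow and weight by its year:
  t   CF        PV=CF/(1+0.0705)^t    t·PV
  1        65.00        60.7193        60.7193
  2        65.00        56.7205       113.4410
  3        65.00        52.9850       158.9551
  4        65.00        49.4956       197.9824
  5        65.00        46.2360       231.1799
  6        65.00        43.1910       259.1460
  7        65.00        40.3466       282.4260
  8        65.00        37.6895       301.5157
  9        65.00        35.2073       316.8661
  10    1,037.50       524.9542     5,249.5417
  Σ                    947.5450     7,171.7733
Price P = Σ PV = 947.5450.
Macaulay duration = Σ(t·PV) / P = 7,171.7733 / 947.5450 = 7.56879 years.

7.5688 years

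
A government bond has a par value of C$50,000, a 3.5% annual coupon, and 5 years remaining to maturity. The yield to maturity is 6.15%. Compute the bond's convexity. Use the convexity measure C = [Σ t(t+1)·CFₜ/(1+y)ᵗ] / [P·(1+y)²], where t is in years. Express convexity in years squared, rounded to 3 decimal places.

24.157

With y = 0.0615:
  t   CF        PV=CF/(1+0.0615)^t    t·PV        t(t+1)·PV
  1     1,750.00     1,648.6105     1,648.6105       3,297.2209
  2     1,750.00     1,553.0951     3,106.1902       9,318.5706
  3     1,750.00     1,463.1136     4,389.3409      17,557.3634
  4     1,750.00     1,378.3454     5,513.3815      27,566.9076
  5    51,750.00    38,398.1554   191,990.7769   1,151,944.6613
  Σ                 44,441.3199   206,648.2999   1,209,684.7238
P = 44,441.3199.
Convexity = Σ t(t+1)·PV / [P·(1+y)²] = 1,209,684.7238 / (44,441.3199 × 1.126782) = 24.15713.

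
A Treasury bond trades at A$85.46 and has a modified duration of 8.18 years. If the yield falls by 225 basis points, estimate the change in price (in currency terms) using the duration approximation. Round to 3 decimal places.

Duration approximation: ΔP/P ≈ -D_mod · Δy = -8.18 × (-0.0225) = +0.184050.
ΔP ≈ 85.46 × (+0.184050) = +15.728913.

+A$15.729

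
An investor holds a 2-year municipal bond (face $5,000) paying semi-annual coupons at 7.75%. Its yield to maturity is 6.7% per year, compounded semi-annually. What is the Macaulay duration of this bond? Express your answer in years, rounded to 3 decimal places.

Periodic yield y = 0.0335. Discount each cash flow and weight by its period:
  t   CF        PV=CF/(1+0.0335)^t    t·PV
  1       193.75       187.4698       187.4698
  2       193.75       181.3931       362.7862
  3       193.75       175.5134       526.5402
  4     5,193.75     4,552.3864    18,209.5456
  Σ                  5,096.7627    19,286.3417
Price P = Σ PV = 5,096.7627.
Macaulay duration = Σ(t·PV) / P = 19,286.3417 / 5,096.7627 = 3.78404 half-year periods.
In years: 3.78404 / 2 = 1.89202 years.

1.892 years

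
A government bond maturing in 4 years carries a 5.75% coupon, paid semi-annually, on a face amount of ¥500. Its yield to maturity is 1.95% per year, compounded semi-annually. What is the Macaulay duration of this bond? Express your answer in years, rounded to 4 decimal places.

3.6587 years

Periodic yield y = 0.00975. Discount each cash flow and weight by its period:
  t   CF        PV=CF/(1+0.00975)^t    t·PV
  1       14.375        14.2362        14.2362
  2       14.375        14.0987        28.1975
  3       14.375        13.9626        41.8878
  4       14.375        13.8278        55.3111
  5       14.375        13.6943        68.4713
  6       14.375        13.5620        81.3722
  7       14.375        13.4311        94.0175
  8      514.375       475.9584     3,807.6669
  Σ                    572.7710     4,191.1604
Price P = Σ PV = 572.7710.
Macaulay duration = Σ(t·PV) / P = 4,191.1604 / 572.7710 = 7.31734 half-year periods.
In years: 7.31734 / 2 = 3.65867 years.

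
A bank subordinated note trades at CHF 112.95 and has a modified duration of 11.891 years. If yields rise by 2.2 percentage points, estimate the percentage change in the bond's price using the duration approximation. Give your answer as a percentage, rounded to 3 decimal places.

Duration approximation: ΔP/P ≈ -D_mod · Δy = -11.891 × (+0.022) = -0.261602.
As a percentage: -26.1602%.

-26.160%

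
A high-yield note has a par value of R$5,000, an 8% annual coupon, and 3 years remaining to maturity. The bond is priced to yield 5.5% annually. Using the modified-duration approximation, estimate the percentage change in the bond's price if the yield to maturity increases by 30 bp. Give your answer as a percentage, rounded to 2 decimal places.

Periodic yield y = 0.055. Modified duration first:
  t   CF        PV=CF/(1+0.055)^t    t·PV
  1       400.00       379.1469       379.1469
  2       400.00       359.3810       718.7619
  3     5,400.00     4,598.7138    13,796.1414
  Σ                  5,337.2417    14,894.0502
P = 5,337.2417; D_Mac = 2.79059 yrs; D_mod = 2.79059/(1+0.055) = 2.64511 yrs.
ΔP/P ≈ -D_mod · Δy = -2.64511 × (+0.003) = -0.007935 = -0.7935%.

-0.79%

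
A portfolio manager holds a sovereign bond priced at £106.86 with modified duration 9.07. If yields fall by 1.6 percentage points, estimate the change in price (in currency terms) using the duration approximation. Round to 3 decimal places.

Duration approximation: ΔP/P ≈ -D_mod · Δy = -9.07 × (-0.016) = +0.145120.
ΔP ≈ 106.86 × (+0.145120) = +15.5075232.

+£15.508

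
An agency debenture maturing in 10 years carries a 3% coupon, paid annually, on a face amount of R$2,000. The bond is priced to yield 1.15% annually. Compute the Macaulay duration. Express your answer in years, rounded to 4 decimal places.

8.8968 years

Periodic yield y = 0.0115. Discount each cash flow and weight by its year:
  t   CF        PV=CF/(1+0.0115)^t    t·PV
  1        60.00        59.3178        59.3178
  2        60.00        58.6434       117.2869
  3        60.00        57.9767       173.9301
  4        60.00        57.3176       229.2702
  5        60.00        56.6659       283.3295
  6        60.00        56.0217       336.1299
  7        60.00        55.3847       387.6931
  8        60.00        54.7550       438.0404
  9        60.00        54.1325       487.1927
  10    2,060.00     1,837.4196    18,374.1962
  Σ                  2,347.6350    20,886.3869
Price P = Σ PV = 2,347.6350.
Macaulay duration = Σ(t·PV) / P = 20,886.3869 / 2,347.6350 = 8.89678 years.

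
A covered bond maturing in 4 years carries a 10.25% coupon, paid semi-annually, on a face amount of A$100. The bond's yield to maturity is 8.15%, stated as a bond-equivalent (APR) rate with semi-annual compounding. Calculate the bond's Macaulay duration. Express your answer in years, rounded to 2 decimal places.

Periodic yield y = 0.04075. Discount each cash flow and weight by its period:
  t   CF        PV=CF/(1+0.04075)^t    t·PV
  1        5.125         4.9243         4.9243
  2        5.125         4.7315         9.4630
  3        5.125         4.5463        13.6388
  4        5.125         4.3683        17.4730
  5        5.125         4.1972        20.9861
  6        5.125         4.0329        24.1973
  7        5.125         3.8750        27.1248
  8      105.125        76.3721       610.9767
  Σ                    107.0475       728.7841
Price P = Σ PV = 107.0475.
Macaulay duration = Σ(t·PV) / P = 728.7841 / 107.0475 = 6.80804 half-year periods.
In years: 6.80804 / 2 = 3.40402 years.

3.40 years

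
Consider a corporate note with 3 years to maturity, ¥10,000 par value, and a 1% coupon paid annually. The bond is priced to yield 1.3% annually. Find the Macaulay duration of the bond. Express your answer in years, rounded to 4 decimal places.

2.9703 years

Periodic yield y = 0.013. Discount each cash flow and weight by its year:
  t   CF        PV=CF/(1+0.013)^t    t·PV
  1       100.00        98.7167        98.7167
  2       100.00        97.4498       194.8997
  3    10,100.00     9,716.1238    29,148.3713
  Σ                  9,912.2903    29,441.9876
Price P = Σ PV = 9,912.2903.
Macaulay duration = Σ(t·PV) / P = 29,441.9876 / 9,912.2903 = 2.97025 years.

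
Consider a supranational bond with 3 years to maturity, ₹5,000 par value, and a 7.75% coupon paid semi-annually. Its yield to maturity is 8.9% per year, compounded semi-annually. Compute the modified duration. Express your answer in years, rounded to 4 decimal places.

2.6127 years

Periodic yield y = 0.0445. First find Macaulay duration:
  t   CF        PV=CF/(1+0.0445)^t    t·PV
  1       193.75       185.4955       185.4955
  2       193.75       177.5926       355.1852
  3       193.75       170.0264       510.0792
  4       193.75       162.7826       651.1303
  5       193.75       155.8474       779.2369
  6     5,193.75     3,999.7272    23,998.3634
  Σ                  4,851.4716    26,479.4904
P = 4,851.4716; Macaulay duration = 26,479.4904 / 4,851.4716 = 5.45803 half-year periods = 2.72902 years.
Modified duration = D_Mac / (1 + y) = 2.72902 / 1.0445 = 2.61275 years.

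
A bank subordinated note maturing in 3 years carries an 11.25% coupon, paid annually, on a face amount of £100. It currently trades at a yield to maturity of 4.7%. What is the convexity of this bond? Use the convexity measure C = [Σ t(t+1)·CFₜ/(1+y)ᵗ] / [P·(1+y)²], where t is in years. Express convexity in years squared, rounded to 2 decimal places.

9.64

With y = 0.047:
  t   CF        PV=CF/(1+0.047)^t    t·PV        t(t+1)·PV
  1        11.25        10.7450        10.7450          21.4900
  2        11.25        10.2626        20.5253          61.5758
  3       111.25        96.9304       290.7912       1,163.1647
  Σ                    117.9380       322.0614       1,246.2305
P = 117.9380.
Convexity = Σ t(t+1)·PV / [P·(1+y)²] = 1,246.2305 / (117.9380 × 1.096209) = 9.63943.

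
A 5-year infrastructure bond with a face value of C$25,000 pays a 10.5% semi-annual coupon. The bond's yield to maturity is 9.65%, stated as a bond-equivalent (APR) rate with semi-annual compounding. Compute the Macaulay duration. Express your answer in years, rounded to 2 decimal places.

Periodic yield y = 0.04825. Discount each cash flow and weight by its period:
  t   CF        PV=CF/(1+0.04825)^t    t·PV
  1     1,312.50     1,252.0868     1,252.0868
  2     1,312.50     1,194.4544     2,388.9088
  3     1,312.50     1,139.4747     3,418.4242
  4     1,312.50     1,087.0257     4,348.1030
  5     1,312.50     1,036.9909     5,184.9546
  6     1,312.50       989.2592     5,935.5550
  7     1,312.50       943.7245     6,606.0713
  8     1,312.50       900.2857     7,202.2855
  9     1,312.50       858.8463     7,729.6171
  10   26,312.50    16,425.3035   164,253.0348
  Σ                 25,827.4517   208,319.0410
Price P = Σ PV = 25,827.4517.
Macaulay duration = Σ(t·PV) / P = 208,319.0410 / 25,827.4517 = 8.06580 half-year periods.
In years: 8.06580 / 2 = 4.03290 years.

4.03 years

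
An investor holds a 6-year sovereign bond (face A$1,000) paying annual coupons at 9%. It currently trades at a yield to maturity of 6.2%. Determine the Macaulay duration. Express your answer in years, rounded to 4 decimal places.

Periodic yield y = 0.062. Discount each cash flow and weight by its year:
  t   CF        PV=CF/(1+0.062)^t    t·PV
  1        90.00        84.7458        84.7458
  2        90.00        79.7983       159.5965
  3        90.00        75.1396       225.4188
  4        90.00        70.7529       283.0117
  5        90.00        66.6223       333.1117
  6     1,090.00       759.7652     4,558.5912
  Σ                  1,136.8241     5,644.4758
Price P = Σ PV = 1,136.8241.
Macaulay duration = Σ(t·PV) / P = 5,644.4758 / 1,136.8241 = 4.96513 years.

4.9651 years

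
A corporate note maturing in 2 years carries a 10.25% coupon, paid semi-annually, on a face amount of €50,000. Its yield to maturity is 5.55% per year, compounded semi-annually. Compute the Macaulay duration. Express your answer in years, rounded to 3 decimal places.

1.865 years

Periodic yield y = 0.02775. Discount each cash flow and weight by its period:
  t   CF        PV=CF/(1+0.02775)^t    t·PV
  1     2,562.50     2,493.3106     2,493.3106
  2     2,562.50     2,425.9894     4,851.9788
  3     2,562.50     2,360.4859     7,081.4578
  4    52,562.50    47,111.4066   188,445.6265
  Σ                 54,391.1926   202,872.3738
Price P = Σ PV = 54,391.1926.
Macaulay duration = Σ(t·PV) / P = 202,872.3738 / 54,391.1926 = 3.72988 half-year periods.
In years: 3.72988 / 2 = 1.86494 years.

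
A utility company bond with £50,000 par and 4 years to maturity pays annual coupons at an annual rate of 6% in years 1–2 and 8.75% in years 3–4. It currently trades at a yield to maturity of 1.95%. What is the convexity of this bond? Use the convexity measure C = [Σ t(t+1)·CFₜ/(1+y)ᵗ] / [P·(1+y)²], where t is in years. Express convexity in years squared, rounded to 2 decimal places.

17.23

With y = 0.0195:
  t   CF        PV=CF/(1+0.0195)^t    t·PV        t(t+1)·PV
  1     3,000.00     2,942.6189     2,942.6189       5,885.2379
  2     3,000.00     2,886.3354     5,772.6708      17,318.0123
  3     4,375.00     4,128.7289    12,386.1867      49,544.7468
  4    54,375.00    50,332.7141   201,330.8564   1,006,654.2819
  Σ                 60,290.3973   222,432.3328   1,079,402.2788
P = 60,290.3973.
Convexity = Σ t(t+1)·PV / [P·(1+y)²] = 1,079,402.2788 / (60,290.3973 × 1.039380) = 17.22506.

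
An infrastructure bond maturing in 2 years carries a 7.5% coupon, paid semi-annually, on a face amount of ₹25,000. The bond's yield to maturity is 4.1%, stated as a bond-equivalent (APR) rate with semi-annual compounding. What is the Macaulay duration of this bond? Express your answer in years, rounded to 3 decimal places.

Periodic yield y = 0.0205. Discount each cash flow and weight by its period:
  t   CF        PV=CF/(1+0.0205)^t    t·PV
  1       937.50       918.6673       918.6673
  2       937.50       900.2130     1,800.4259
  3       937.50       882.1293     2,646.3879
  4    25,937.50    23,915.3135    95,661.2539
  Σ                 26,616.3231   101,026.7350
Price P = Σ PV = 26,616.3231.
Macaulay duration = Σ(t·PV) / P = 101,026.7350 / 26,616.3231 = 3.79567 half-year periods.
In years: 3.79567 / 2 = 1.89783 years.

1.898 years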